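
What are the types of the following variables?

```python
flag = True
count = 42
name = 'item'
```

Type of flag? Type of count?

flag is assigned the constant True, which has type bool; count is assigned a bare integer (no decimal point), so it is an int

bool, int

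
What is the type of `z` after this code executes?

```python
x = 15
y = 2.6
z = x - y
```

int - float = float

float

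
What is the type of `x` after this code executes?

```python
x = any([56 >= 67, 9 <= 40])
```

any() returns bool

bool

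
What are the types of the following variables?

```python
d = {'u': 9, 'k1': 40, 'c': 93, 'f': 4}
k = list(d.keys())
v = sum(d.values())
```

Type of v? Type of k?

sum of ints is int; list() converts to list

int, list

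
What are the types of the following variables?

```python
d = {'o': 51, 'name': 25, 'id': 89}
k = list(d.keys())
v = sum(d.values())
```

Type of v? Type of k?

sum of ints is int; list() converts to list

int, list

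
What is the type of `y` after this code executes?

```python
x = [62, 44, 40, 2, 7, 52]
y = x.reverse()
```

list.reverse() returns None

NoneType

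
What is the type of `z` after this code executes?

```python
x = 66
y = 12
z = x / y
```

int / int = float

float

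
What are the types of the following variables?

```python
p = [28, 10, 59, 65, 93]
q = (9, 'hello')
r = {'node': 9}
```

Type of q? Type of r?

q is assigned a tuple (parenthesized, comma-separated values); r is assigned a dict literal ({key: value})

tuple, dict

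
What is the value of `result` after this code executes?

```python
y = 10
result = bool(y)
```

y = 10; result = True

True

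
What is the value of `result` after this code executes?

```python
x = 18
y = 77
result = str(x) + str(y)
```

x = 18; y = 77; result = '1877'

'1877'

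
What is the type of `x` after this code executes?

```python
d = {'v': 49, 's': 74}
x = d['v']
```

Accessing dict[str, int] with str key returns int

int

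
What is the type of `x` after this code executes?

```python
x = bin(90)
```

bin() returns str representation

str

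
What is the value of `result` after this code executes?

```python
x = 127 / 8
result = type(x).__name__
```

x is float; result = 'float'

'float'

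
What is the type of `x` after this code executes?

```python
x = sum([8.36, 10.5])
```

sum() of floats returns float

float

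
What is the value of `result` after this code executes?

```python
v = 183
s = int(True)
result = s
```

v = 183; s = 1; result = 1

1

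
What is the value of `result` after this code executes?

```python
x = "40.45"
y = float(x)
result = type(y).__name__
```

x is str; y is float; result = 'float'

'float'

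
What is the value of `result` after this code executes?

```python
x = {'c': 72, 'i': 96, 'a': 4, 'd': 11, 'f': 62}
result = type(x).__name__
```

x is dict; result = 'dict'

'dict'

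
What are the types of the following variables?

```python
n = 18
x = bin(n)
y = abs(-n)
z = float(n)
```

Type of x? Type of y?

bin() returns str; abs() of int returns int

str, int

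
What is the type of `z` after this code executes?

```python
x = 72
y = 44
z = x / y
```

int / int = float

float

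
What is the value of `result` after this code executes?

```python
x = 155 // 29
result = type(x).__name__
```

x is int; result = 'int'

'int'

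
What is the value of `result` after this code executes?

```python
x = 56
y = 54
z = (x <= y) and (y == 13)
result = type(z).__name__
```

x is int; y is int; z is bool; result = 'bool'

'bool'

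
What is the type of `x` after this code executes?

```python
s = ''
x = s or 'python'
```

'or' returns first truthy value (str)

str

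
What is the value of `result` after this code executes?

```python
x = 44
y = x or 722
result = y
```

x = 44; y = 44; result = 44

44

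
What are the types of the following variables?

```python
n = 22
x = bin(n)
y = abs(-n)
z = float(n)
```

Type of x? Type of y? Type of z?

bin() returns str; abs() of int returns int; float() returns float

str, int, float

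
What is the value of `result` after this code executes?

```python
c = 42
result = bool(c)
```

c = 42; result = True

True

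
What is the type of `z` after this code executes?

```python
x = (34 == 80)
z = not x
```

'not' returns bool

bool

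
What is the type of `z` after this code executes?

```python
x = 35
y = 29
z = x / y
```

int / int = float

float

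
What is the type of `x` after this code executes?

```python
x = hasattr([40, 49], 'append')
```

hasattr() returns bool

bool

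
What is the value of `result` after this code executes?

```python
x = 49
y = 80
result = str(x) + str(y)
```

x = 49; y = 80; result = '4980'

'4980'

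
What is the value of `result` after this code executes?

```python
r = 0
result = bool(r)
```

r = 0; result = False

False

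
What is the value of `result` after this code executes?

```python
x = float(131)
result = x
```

x = 131.0; result = 131.0

131.0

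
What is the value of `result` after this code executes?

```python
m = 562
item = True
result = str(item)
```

m = 562; item = True; result = 'True'

'True'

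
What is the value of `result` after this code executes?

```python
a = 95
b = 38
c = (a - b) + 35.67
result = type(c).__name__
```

a is int; b is int; c is float; result = 'float'

'float'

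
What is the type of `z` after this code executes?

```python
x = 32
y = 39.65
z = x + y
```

int + float = float

float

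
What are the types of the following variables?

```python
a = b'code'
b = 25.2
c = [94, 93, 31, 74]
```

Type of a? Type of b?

a is assigned a bytes literal (b'...' prefix); b is assigned a number with a decimal point, so it is a float

bytes, float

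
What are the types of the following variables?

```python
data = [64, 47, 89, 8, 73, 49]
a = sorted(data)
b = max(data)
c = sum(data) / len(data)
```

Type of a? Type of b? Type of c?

sorted() returns list; max of ints returns int; int / int = float

list, int, float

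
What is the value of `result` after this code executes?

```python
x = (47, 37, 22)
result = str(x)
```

x = (47, 37, 22); result = '(47, 37, 22)'

'(47, 37, 22)'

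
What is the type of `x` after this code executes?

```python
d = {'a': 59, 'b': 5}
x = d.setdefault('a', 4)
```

dict.setdefault() returns the (existing or default) value

int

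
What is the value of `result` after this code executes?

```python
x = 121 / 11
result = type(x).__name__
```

x is float; result = 'float'

'float'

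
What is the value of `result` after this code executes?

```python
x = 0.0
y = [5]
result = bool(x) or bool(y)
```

x = 0.0; y = [5]; result = True

True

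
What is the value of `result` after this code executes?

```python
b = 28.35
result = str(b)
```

b = 28.35; result = '28.35'

'28.35'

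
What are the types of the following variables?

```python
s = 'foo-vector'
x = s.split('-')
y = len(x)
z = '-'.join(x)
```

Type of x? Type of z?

str.split() returns list; str.join() returns str

list, str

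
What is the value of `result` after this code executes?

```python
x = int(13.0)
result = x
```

x = 13; result = 13

13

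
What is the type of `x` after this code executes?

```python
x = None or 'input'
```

'or' with None returns the other truthy value (str)

str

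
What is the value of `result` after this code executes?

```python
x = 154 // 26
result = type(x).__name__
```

x is int; result = 'int'

'int'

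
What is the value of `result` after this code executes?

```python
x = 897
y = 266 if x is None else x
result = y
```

x = 897; y = 897; result = 897

897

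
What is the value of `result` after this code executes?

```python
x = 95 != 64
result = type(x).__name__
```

x is bool; result = 'bool'

'bool'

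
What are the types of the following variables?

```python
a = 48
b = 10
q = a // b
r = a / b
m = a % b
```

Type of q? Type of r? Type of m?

// returns int; / returns float; % of ints returns int

int, float, int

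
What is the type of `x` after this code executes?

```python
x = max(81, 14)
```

max() of ints returns int

int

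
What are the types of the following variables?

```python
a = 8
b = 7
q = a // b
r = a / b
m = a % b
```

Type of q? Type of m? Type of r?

// returns int; % of ints returns int; / returns float

int, int, float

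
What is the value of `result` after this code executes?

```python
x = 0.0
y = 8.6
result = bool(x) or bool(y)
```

x = 0.0; y = 8.6; result = True

True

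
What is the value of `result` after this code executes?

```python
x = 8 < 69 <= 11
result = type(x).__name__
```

x is bool; result = 'bool'

'bool'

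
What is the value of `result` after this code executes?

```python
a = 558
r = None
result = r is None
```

a = 558; r = None; result = True

True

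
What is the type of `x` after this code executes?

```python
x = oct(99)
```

oct() returns str representation

str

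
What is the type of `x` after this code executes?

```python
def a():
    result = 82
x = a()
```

Function without return returns None

NoneType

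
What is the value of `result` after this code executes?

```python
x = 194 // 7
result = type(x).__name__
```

x is int; result = 'int'

'int'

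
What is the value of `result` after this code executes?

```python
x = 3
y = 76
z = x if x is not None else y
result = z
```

x = 3; y = 76; z = 3; result = 3

3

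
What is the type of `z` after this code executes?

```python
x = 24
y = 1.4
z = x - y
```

int - float = float

float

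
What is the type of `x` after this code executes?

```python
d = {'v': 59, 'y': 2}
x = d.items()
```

dict.items() returns dict_items view

dict_items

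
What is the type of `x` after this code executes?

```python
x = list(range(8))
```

list(range()) returns list

list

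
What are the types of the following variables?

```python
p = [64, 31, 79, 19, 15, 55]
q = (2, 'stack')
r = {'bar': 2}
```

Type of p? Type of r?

p is assigned a list literal (square brackets); r is assigned a dict literal ({key: value})

list, dict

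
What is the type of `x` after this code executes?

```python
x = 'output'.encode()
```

str.encode() returns bytes

bytes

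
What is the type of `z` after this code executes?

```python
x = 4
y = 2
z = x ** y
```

positive int ** positive int = int

int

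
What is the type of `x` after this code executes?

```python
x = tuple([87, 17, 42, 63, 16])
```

tuple() constructor returns tuple

tuple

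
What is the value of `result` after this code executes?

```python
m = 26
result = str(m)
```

m = 26; result = '26'

'26'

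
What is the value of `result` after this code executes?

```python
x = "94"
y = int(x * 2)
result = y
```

x = '94'; y = 9494; result = 9494

9494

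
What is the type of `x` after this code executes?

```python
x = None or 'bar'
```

'or' with None returns the other truthy value (str)

str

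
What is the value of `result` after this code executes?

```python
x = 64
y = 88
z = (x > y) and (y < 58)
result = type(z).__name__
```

x is int; y is int; z is bool; result = 'bool'

'bool'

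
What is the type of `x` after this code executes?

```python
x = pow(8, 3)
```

pow(int, int) returns int

int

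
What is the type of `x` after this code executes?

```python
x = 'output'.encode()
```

str.encode() returns bytes

bytes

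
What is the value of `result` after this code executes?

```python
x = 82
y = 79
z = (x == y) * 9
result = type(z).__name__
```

x is int; y is int; z is int; result = 'int'

'int'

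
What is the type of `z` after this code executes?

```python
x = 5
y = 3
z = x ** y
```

positive int ** positive int = int

int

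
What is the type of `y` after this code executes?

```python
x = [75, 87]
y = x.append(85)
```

list.append() returns None (mutates in place)

NoneType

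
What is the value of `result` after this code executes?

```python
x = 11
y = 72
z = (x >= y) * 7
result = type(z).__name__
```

x is int; y is int; z is int; result = 'int'

'int'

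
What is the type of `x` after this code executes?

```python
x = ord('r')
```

ord() returns int (code point)

int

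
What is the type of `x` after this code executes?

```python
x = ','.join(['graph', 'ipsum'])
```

str.join() returns str

str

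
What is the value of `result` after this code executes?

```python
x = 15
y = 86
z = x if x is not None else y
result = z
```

x = 15; y = 86; z = 15; result = 15

15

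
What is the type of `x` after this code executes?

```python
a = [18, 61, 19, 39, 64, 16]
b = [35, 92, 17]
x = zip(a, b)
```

zip() returns a zip object

zip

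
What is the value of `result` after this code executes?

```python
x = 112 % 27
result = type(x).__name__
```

x is int; result = 'int'

'int'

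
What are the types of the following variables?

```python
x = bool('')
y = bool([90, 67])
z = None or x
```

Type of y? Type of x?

bool() returns bool; bool() returns bool

bool, bool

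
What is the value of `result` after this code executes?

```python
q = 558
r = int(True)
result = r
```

q = 558; r = 1; result = 1

1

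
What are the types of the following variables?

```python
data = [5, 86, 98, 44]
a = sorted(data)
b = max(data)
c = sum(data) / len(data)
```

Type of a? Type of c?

sorted() returns list; int / int = float

list, float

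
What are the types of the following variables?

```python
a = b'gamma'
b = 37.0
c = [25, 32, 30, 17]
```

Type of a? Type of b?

a is assigned a bytes literal (b'...' prefix); b is assigned a number with a decimal point, so it is a float

bytes, float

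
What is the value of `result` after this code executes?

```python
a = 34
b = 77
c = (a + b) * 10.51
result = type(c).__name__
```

a is int; b is int; c is float; result = 'float'

'float'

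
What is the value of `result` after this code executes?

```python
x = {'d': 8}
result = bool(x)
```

x = {'d': 8}; result = True

True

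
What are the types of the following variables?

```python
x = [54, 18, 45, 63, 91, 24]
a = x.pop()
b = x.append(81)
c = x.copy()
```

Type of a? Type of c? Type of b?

pop() returns element; copy() returns list; append() returns None

int, list, NoneType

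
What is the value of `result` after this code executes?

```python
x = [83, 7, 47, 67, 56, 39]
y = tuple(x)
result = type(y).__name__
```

x is list; y is tuple; result = 'tuple'

'tuple'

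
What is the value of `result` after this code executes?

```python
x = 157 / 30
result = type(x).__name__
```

x is float; result = 'float'

'float'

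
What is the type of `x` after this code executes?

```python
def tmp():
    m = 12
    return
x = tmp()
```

Bare return returns None

NoneType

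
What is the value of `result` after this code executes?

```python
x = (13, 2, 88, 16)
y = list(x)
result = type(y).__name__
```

x is tuple; y is list; result = 'list'

'list'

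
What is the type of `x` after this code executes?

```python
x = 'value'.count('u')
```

str.count() returns int

int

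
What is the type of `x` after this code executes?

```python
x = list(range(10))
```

list(range()) returns list

list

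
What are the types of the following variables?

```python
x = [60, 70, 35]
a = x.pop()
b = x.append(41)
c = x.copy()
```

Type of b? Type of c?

append() returns None; copy() returns list

NoneType, list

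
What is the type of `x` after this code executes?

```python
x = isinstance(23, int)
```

isinstance() returns bool

bool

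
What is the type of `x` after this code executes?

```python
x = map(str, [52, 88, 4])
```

map() returns a map object

map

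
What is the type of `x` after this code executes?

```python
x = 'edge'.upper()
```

str.upper() returns str

str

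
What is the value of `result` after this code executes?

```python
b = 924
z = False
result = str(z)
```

b = 924; z = False; result = 'False'

'False'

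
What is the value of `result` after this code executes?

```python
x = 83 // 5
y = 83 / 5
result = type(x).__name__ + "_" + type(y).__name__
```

x is int; y is float; result = 'int_float'

'int_float'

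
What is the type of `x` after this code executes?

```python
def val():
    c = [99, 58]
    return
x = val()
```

Bare return returns None

NoneType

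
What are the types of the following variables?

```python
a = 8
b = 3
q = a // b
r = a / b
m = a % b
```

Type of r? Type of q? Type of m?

/ returns float; // returns int; % of ints returns int

float, int, int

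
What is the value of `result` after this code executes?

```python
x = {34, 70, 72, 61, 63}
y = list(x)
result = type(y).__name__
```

x is set; y is list; result = 'list'

'list'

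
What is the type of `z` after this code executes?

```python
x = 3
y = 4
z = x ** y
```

positive int ** positive int = int

int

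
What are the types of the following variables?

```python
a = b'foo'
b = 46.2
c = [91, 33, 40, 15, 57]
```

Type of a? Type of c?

a is assigned a bytes literal (b'...' prefix); c is assigned a list literal (square brackets)

bytes, list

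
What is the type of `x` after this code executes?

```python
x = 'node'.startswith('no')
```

str.startswith() returns bool

bool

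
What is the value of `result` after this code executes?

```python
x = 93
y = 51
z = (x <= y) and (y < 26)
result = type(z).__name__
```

x is int; y is int; z is bool; result = 'bool'

'bool'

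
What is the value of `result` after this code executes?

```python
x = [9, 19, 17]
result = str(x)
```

x = [9, 19, 17]; result = '[9, 19, 17]'

'[9, 19, 17]'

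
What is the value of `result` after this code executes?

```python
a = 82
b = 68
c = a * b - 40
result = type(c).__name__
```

a is int; b is int; c is int; result = 'int'

'int'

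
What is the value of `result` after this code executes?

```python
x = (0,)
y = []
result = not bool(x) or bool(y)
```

x = (0,); y = []; result = False

False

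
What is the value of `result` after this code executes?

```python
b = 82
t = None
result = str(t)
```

b = 82; t = None; result = 'None'

'None'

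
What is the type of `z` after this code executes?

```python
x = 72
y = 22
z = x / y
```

int / int = float

float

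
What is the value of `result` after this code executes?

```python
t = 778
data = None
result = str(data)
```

t = 778; data = None; result = 'None'

'None'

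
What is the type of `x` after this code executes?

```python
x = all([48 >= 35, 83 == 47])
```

all() returns bool

bool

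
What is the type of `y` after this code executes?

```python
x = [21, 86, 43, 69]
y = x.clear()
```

list.clear() returns None

NoneType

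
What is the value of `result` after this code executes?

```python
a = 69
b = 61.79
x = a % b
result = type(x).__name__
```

a is int; b is float; x is float; result = 'float'

'float'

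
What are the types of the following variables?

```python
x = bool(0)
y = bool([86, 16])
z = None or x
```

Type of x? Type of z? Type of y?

bool() returns bool; None or bool returns the bool; bool() returns bool

bool, bool, bool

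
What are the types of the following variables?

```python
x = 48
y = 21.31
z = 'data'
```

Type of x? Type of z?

x is assigned a bare integer (no decimal point), so it is an int; z is assigned a quoted string literal, so it is a str

int, str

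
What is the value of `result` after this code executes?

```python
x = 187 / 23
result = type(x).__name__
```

x is float; result = 'float'

'float'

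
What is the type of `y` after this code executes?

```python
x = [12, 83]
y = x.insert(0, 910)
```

list.insert() returns None

NoneType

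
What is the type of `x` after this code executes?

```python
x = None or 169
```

'or' with None returns the other truthy value

int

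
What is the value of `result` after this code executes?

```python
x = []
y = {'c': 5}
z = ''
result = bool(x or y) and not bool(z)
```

x = []; y = {'c': 5}; z = ''; result = True

True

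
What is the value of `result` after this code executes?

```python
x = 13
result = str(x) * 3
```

x = 13; result = '131313'

'131313'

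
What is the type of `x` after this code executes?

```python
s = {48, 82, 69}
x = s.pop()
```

Popping from set[int] returns int

int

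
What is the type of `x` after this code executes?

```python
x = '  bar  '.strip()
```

str.strip() returns str

str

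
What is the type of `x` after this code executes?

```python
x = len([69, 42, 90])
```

len() always returns int

int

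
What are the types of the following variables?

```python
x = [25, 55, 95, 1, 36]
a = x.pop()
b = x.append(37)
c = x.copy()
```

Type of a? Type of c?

pop() returns element; copy() returns list

int, list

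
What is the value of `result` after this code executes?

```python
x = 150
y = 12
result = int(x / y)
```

x = 150; y = 12; result = 12

12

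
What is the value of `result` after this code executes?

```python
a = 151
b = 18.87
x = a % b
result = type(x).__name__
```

a is int; b is float; x is float; result = 'float'

'float'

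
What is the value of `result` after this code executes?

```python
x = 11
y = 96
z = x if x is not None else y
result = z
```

x = 11; y = 96; z = 11; result = 11

11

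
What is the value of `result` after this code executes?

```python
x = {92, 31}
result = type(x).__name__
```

x is set; result = 'set'

'set'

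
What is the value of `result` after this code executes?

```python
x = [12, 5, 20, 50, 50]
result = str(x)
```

x = [12, 5, 20, 50, 50]; result = '[12, 5, 20, 50, 50]'

'[12, 5, 20, 50, 50]'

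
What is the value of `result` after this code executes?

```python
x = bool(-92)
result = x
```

x = True; result = True

True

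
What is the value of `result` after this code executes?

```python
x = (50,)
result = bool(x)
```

x = (50,); result = True

True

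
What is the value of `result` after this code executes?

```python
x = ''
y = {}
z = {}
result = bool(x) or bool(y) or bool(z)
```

x = ''; y = {}; z = {}; result = False

False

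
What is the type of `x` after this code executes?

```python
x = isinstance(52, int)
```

isinstance() returns bool

bool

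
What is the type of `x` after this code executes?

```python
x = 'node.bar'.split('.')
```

str.split() returns list

list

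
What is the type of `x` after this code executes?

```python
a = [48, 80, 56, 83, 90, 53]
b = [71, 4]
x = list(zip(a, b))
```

list(zip()) returns a list of tuples

list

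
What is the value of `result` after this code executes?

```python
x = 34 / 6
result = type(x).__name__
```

x is float; result = 'float'

'float'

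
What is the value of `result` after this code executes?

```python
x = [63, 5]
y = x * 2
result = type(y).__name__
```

x is list; y is list; result = 'list'

'list'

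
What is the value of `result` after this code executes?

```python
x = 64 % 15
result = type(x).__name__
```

x is int; result = 'int'

'int'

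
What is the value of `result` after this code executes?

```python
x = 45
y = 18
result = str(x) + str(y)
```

x = 45; y = 18; result = '4518'

'4518'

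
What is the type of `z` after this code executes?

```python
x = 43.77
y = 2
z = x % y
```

float % int = float

float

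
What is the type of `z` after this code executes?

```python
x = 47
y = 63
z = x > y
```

Comparison returns bool

bool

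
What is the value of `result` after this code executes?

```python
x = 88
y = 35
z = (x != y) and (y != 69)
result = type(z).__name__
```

x is int; y is int; z is bool; result = 'bool'

'bool'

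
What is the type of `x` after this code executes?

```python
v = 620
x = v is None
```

'is' comparison returns bool

bool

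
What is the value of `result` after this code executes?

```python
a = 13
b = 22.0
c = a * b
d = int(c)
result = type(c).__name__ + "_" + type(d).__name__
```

a is int; b is float; c is float; d is int; result = 'float_int'

'float_int'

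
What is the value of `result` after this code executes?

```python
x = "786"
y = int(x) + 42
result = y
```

x = '786'; y = 828; result = 828

828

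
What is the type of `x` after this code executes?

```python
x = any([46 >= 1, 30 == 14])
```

any() returns bool

bool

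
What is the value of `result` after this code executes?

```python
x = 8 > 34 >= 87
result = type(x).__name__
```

x is bool; result = 'bool'

'bool'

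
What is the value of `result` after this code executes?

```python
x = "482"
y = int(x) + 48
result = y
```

x = '482'; y = 530; result = 530

530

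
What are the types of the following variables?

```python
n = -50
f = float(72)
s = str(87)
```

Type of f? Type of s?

f is assigned the result of calling float(), which returns a float; s is assigned the result of calling str(), which returns a str

float, str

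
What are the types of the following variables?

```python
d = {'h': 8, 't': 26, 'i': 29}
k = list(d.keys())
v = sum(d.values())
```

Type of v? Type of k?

sum of ints is int; list() converts to list

int, list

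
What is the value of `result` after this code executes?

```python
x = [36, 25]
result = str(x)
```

x = [36, 25]; result = '[36, 25]'

'[36, 25]'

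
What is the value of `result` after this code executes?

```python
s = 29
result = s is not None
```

s = 29; result = True

True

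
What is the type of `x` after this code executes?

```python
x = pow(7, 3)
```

pow(int, int) returns int

int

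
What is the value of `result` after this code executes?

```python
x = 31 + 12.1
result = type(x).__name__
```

x is float; result = 'float'

'float'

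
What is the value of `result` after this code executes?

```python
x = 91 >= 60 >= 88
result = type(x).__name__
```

x is bool; result = 'bool'

'bool'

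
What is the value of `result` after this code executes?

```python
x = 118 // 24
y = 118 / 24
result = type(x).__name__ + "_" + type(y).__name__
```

x is int; y is float; result = 'int_float'

'int_float'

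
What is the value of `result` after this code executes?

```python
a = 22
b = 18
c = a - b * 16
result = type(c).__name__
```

a is int; b is int; c is int; result = 'int'

'int'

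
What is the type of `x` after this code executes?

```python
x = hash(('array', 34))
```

hash() returns int

int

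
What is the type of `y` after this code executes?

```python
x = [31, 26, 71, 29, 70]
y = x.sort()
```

list.sort() returns None (mutates in place)

NoneType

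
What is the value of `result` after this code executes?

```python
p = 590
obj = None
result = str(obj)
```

p = 590; obj = None; result = 'None'

'None'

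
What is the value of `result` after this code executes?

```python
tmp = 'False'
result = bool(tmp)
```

tmp = 'False'; result = True

True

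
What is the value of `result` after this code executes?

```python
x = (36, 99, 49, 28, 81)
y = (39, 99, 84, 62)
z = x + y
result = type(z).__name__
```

x is tuple; y is tuple; z is tuple; result = 'tuple'

'tuple'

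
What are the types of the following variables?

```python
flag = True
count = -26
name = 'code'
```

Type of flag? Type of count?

flag is assigned the constant True, which has type bool; count is assigned a bare integer (no decimal point), so it is an int

bool, int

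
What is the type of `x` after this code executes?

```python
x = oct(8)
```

oct() returns str representation

str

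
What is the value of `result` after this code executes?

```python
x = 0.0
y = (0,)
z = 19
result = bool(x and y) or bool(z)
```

x = 0.0; y = (0,); z = 19; result = True

True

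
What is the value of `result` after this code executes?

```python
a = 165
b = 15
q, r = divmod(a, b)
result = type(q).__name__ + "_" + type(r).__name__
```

a is int; b is int; q is int; r is int; result = 'int_int'

'int_int'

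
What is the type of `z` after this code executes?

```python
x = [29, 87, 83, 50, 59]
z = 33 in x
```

'in' operator returns bool

bool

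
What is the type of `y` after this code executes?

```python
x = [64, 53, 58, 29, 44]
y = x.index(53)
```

list.index() returns int

int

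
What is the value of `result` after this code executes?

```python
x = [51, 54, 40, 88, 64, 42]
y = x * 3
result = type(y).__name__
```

x is list; y is list; result = 'list'

'list'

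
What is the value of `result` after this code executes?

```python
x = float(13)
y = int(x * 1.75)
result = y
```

x = 13.0; y = 22; result = 22

22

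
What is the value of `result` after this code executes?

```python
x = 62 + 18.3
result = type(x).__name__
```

x is float; result = 'float'

'float'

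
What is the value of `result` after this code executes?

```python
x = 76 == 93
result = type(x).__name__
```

x is bool; result = 'bool'

'bool'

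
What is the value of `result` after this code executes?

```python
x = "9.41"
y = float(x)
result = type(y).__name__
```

x is str; y is float; result = 'float'

'float'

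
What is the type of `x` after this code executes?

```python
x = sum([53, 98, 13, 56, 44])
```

sum() of ints returns int

int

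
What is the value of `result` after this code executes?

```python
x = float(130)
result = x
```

x = 130.0; result = 130.0

130.0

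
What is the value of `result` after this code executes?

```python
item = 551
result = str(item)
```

item = 551; result = '551'

'551'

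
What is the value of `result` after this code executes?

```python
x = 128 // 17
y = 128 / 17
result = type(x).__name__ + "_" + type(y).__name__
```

x is int; y is float; result = 'int_float'

'int_float'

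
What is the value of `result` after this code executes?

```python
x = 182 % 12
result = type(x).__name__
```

x is int; result = 'int'

'int'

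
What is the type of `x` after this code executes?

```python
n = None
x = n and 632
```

'and' returns first falsy value (None)

NoneType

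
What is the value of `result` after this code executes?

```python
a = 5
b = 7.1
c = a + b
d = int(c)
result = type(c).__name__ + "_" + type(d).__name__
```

a is int; b is float; c is float; d is int; result = 'float_int'

'float_int'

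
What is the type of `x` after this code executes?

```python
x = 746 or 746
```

'or' returns first truthy value (int)

int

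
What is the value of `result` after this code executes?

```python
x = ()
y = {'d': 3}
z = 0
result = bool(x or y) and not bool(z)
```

x = (); y = {'d': 3}; z = 0; result = True

True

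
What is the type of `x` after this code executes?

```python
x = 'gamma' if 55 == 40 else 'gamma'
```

Both branches of conditional are str

str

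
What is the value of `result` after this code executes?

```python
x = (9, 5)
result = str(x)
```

x = (9, 5); result = '(9, 5)'

'(9, 5)'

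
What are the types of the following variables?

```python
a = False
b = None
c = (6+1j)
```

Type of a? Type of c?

a is assigned the constant False, which has type bool; c is assigned (6+1j), an int plus an imaginary literal (j suffix), which evaluates to complex

bool, complex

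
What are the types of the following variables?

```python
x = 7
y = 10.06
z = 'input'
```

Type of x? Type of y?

x is assigned a bare integer (no decimal point), so it is an int; y is assigned a number with a decimal point, so it is a float

int, float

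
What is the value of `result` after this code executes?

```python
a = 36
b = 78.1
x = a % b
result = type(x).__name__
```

a is int; b is float; x is float; result = 'float'

'float'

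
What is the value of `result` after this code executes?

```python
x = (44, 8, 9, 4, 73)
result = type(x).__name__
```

x is tuple; result = 'tuple'

'tuple'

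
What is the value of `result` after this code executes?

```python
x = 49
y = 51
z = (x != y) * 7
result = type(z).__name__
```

x is int; y is int; z is int; result = 'int'

'int'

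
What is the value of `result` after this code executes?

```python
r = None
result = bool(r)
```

r = None; result = False

False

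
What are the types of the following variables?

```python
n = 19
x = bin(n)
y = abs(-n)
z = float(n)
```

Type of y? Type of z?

abs() of int returns int; float() returns float

int, float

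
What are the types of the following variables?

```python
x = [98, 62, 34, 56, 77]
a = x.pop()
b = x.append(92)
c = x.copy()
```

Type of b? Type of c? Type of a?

append() returns None; copy() returns list; pop() returns element

NoneType, list, int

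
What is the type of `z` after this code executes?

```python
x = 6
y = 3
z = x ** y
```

positive int ** positive int = int

int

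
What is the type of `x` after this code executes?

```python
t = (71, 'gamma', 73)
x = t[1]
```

Index 1 of tuple is a str literal

str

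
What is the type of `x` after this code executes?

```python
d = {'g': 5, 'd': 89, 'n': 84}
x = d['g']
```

Accessing dict[str, int] with str key returns int

int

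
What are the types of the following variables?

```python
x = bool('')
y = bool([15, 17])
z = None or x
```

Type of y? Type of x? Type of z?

bool() returns bool; bool() returns bool; None or bool returns the bool

bool, bool, bool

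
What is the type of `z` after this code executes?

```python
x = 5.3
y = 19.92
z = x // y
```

float // float = float

float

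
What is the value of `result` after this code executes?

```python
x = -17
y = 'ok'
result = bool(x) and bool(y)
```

x = -17; y = 'ok'; result = True

True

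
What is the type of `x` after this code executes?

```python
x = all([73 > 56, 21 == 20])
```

all() returns bool

bool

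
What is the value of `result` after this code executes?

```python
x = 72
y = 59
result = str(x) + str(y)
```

x = 72; y = 59; result = '7259'

'7259'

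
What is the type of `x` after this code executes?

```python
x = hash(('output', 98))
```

hash() returns int

int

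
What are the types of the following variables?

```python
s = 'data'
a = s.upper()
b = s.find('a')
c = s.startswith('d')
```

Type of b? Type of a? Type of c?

find() returns int; upper() returns str; startswith() returns bool

int, str, bool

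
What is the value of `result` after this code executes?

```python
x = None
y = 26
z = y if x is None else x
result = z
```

x = None; y = 26; z = 26; result = 26

26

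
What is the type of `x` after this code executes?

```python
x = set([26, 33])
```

set() constructor returns set

set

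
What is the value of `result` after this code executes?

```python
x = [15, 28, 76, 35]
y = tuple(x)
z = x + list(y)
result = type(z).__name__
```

x is list; y is tuple; z is list; result = 'list'

'list'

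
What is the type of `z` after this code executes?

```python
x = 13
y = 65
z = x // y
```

int // int = int

int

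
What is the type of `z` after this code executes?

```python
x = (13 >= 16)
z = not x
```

'not' returns bool

bool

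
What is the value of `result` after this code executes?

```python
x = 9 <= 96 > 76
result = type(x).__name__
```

x is bool; result = 'bool'

'bool'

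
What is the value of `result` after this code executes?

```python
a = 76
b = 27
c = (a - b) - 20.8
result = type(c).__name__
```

a is int; b is int; c is float; result = 'float'

'float'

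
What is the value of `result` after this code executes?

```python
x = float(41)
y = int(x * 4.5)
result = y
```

x = 41.0; y = 184; result = 184

184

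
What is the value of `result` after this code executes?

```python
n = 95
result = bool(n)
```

n = 95; result = True

True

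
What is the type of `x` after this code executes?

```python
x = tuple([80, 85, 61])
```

tuple() constructor returns tuple

tuple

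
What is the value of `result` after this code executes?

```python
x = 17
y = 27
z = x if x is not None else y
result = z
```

x = 17; y = 27; z = 17; result = 17

17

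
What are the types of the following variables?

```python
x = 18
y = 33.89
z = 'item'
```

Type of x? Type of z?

x is assigned a bare integer (no decimal point), so it is an int; z is assigned a quoted string literal, so it is a str

int, str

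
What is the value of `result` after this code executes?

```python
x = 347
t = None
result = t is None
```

x = 347; t = None; result = True

True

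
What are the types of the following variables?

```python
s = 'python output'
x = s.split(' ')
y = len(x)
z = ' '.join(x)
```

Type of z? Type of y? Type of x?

str.join() returns str; len() returns int; str.split() returns list

str, int, list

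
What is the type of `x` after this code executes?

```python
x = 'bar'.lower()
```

str.lower() returns str

str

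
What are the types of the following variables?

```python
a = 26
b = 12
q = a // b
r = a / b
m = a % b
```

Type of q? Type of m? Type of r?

// returns int; % of ints returns int; / returns float

int, int, float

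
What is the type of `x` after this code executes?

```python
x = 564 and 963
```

'and' with truthy values returns last operand (int)

int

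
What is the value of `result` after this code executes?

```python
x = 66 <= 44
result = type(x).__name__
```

x is bool; result = 'bool'

'bool'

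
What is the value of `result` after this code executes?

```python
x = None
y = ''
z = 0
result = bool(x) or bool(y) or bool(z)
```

x = None; y = ''; z = 0; result = False

False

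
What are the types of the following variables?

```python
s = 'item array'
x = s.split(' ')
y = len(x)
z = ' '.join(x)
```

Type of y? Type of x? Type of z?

len() returns int; str.split() returns list; str.join() returns str

int, list, str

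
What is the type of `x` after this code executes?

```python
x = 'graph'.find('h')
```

str.find() returns int index

int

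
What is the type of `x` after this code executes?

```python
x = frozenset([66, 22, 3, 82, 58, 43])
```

frozenset() returns frozenset

frozenset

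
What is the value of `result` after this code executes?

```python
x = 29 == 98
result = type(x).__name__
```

x is bool; result = 'bool'

'bool'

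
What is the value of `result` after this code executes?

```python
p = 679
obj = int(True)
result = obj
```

p = 679; obj = 1; result = 1

1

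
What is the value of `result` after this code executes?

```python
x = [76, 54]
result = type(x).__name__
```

x is list; result = 'list'

'list'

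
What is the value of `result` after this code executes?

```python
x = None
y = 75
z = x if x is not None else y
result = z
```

x = None; y = 75; z = 75; result = 75

75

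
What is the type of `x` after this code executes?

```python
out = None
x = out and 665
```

'and' returns first falsy value (None)

NoneType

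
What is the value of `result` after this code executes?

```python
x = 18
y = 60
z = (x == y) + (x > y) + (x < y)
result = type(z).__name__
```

x is int; y is int; z is int; result = 'int'

'int'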